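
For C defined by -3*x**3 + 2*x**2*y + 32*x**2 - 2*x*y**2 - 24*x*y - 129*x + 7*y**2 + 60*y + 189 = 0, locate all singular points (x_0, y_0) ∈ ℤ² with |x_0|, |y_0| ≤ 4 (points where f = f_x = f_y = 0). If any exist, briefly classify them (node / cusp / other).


Singular points: {(3, -3)}; classification: node.

Compute partial derivatives:
  f_x = -9*x**2 + 4*x*y + 64*x - 2*y**2 - 24*y - 129.
  f_y = 2*x**2 - 4*x*y - 24*x + 14*y + 60.
Scan x_0 ∈ {−4, ..., 4}. For each x_0, f_y(x_0, y) is a polynomial in y; find its integer roots y ∈ {−4, ..., 4}, then test f_x and f at those candidates.
  x = -4: f_y(-4, y) = 30*y + 188; no integer root y with |y| ≤ 4.
  x = -3: f_y(-3, y) = 26*y + 150; no integer root y with |y| ≤ 4.
  x = -2: f_y(-2, y) = 22*y + 116; no integer root y with |y| ≤ 4.
  x = -1: f_y(-1, y) = 18*y + 86; no integer root y with |y| ≤ 4.
  x = 0: f_y(0, y) = 14*y + 60; no integer root y with |y| ≤ 4.
  x = 1: f_y(1, y) = 10*y + 38; no integer root y with |y| ≤ 4.
  x = 2: f_y(2, y) = 6*y + 20; no integer root y with |y| ≤ 4.
  x = 3: f_y(3, y) = 2*y + 6; vanishes at y ∈ {-3}. (3, -3): f_x = 0, f = 0 — SINGULAR.
  x = 4: f_y(4, y) = -2*y - 4; vanishes at y ∈ {-2}. (4, -2): f_x = -9 ≠ 0.
Only singular point on the grid: (3, -3).
Classify: substitute x = 3 + u, y = -3 + v and expand: f = -3*u**3 + 2*u**2*v - u**2 - 2*u*v**2 + v**2.
No constant or linear terms (consistent with a singular point). Quadratic part: -u**2 + v**2. Cubic part: -3*u**3 + 2*u**2*v - 2*u*v**2.
The quadratic part v**2 - u**2 = (v − u)(v + u) splits into two distinct linear factors, so there are two distinct tangent lines y − -3 = ±(x − 3) — this is a node (ordinary double point).
Classification: node.


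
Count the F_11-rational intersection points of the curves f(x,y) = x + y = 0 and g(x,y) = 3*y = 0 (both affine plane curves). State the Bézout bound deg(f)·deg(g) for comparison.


Common zeros: {(0, 0)}; count = 1; Bézout bound = 1.

deg(f) = 1, deg(g) = 1, so Bézout bound = 1.
Scan x ∈ F_11. For each x, list the y ∈ F_11 with f(x, y) ≡ 0 and those with g(x, y) ≡ 0 (mod 11); the common zeros in that column are the intersection.
  x = 0: f ≡ 0 at y ∈ {0}; g ≡ 0 at y ∈ {0}; common: {0}.
  x = 1: f ≡ 0 at y ∈ {10}; g ≡ 0 at y ∈ {0}; common: ∅.
  x = 2: f ≡ 0 at y ∈ {9}; g ≡ 0 at y ∈ {0}; common: ∅.
  x = 3: f ≡ 0 at y ∈ {8}; g ≡ 0 at y ∈ {0}; common: ∅.
  x = 4: f ≡ 0 at y ∈ {7}; g ≡ 0 at y ∈ {0}; common: ∅.
  x = 5: f ≡ 0 at y ∈ {6}; g ≡ 0 at y ∈ {0}; common: ∅.
  x = 6: f ≡ 0 at y ∈ {5}; g ≡ 0 at y ∈ {0}; common: ∅.
  x = 7: f ≡ 0 at y ∈ {4}; g ≡ 0 at y ∈ {0}; common: ∅.
  x = 8: f ≡ 0 at y ∈ {3}; g ≡ 0 at y ∈ {0}; common: ∅.
  x = 9: f ≡ 0 at y ∈ {2}; g ≡ 0 at y ∈ {0}; common: ∅.
  x = 10: f ≡ 0 at y ∈ {1}; g ≡ 0 at y ∈ {0}; common: ∅.
Collecting: common zeros = {(0, 0)}, so the count is 1.
Comparison with the Bézout bound: 1 ≤ 1 = deg(f)·deg(g), as expected for curves with no common component (the bound is attained).


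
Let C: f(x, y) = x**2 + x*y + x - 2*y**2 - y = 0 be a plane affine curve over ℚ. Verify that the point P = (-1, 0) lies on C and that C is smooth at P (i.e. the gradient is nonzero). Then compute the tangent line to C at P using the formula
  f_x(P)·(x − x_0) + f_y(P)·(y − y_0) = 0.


Tangent line at P: -x - 2*y - 1 = 0.

Step 1: f(-1, 0) = 0, so P lies on C.
Step 2: partial derivatives
  f_x(x, y) = 2*x + y + 1, f_y(x, y) = x - 4*y - 1.
  f_x(P) = -1, f_y(P) = -2 (gradient nonzero, so P is smooth).
Step 3: tangent line at P: -1·(x − -1) + -2·(y − 0) = 0.
Expanding: -x - 2*y - 1 = 0.


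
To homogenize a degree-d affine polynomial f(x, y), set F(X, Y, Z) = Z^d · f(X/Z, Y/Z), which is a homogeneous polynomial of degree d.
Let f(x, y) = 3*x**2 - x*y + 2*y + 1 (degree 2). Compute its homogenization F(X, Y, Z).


F(X, Y, Z) = 3*X**2 - X*Y + 2*Y*Z + Z**2

deg(f) = 2.
Substitute x = X/Z, y = Y/Z into f, then multiply by Z^2.
  monomial 3·x^2·y^0 ↦ 3·X^2·Y^0·Z^0.
  monomial -1·x^1·y^1 ↦ -1·X^1·Y^1·Z^0.
  monomial 2·x^0·y^1 ↦ 2·X^0·Y^1·Z^1.
  monomial 1·x^0·y^0 ↦ 1·X^0·Y^0·Z^2.
Collecting: F(X, Y, Z) = 3*X**2 - X*Y + 2*Y*Z + Z**2.


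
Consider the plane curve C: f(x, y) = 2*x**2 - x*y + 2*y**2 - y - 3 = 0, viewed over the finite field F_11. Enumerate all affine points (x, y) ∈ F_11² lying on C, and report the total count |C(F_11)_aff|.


Affine F_11-points: {(0, 7), (0, 10), (1, 3), (1, 9), (5, 4), (5, 10), (6, 3), (6, 6), (8, 4), (8, 6), (9, 7), (9, 9)}; count = 12.

For each of the 121 pairs (x, y) ∈ F_11², evaluate f(x, y) mod 11. Record the zeros.
  x = 0: [0↦8, 1↦9, 2↦3, 3↦1, 4↦3, 5↦9, 6↦8, 7↦0, 8↦7, 9↦7, 10↦0]  zeros at y ∈ {7, 10}
  x = 1: [0↦10, 1↦10, 2↦3, 3↦0, 4↦1, 5↦6, 6↦4, 7↦6, 8↦1, 9↦0, 10↦3]  zeros at y ∈ {3, 9}
  x = 2: [0↦5, 1↦4, 2↦7, 3↦3, 4↦3, 5↦7, 6↦4, 7↦5, 8↦10, 9↦8, 10↦10]  zeros at y ∈ ∅
  x = 3: [0↦4, 1↦2, 2↦4, 3↦10, 4↦9, 5↦1, 6↦8, 7↦8, 8↦1, 9↦9, 10↦10]  zeros at y ∈ ∅
  x = 4: [0↦7, 1↦4, 2↦5, 3↦10, 4↦8, 5↦10, 6↦5, 7↦4, 8↦7, 9↦3, 10↦3]  zeros at y ∈ ∅
  x = 5: [0↦3, 1↦10, 2↦10, 3↦3, 4↦0, 5↦1, 6↦6, 7↦4, 8↦6, 9↦1, 10↦0]  zeros at y ∈ {4, 10}
  x = 6: [0↦3, 1↦9, 2↦8, 3↦0, 4↦7, 5↦7, 6↦0, 7↦8, 8↦9, 9↦3, 10↦1]  zeros at y ∈ {3, 6}
  x = 7: [0↦7, 1↦1, 2↦10, 3↦1, 4↦7, 5↦6, 6↦9, 7↦5, 8↦5, 9↦9, 10↦6]  zeros at y ∈ ∅
  x = 8: [0↦4, 1↦8, 2↦5, 3↦6, 4↦0, 5↦9, 6↦0, 7↦6, 8↦5, 9↦8, 10↦4]  zeros at y ∈ {4, 6}
  x = 9: [0↦5, 1↦8, 2↦4, 3↦4, 4↦8, 5↦5, 6↦6, 7↦0, 8↦9, 9↦0, 10↦6]  zeros at y ∈ {7, 9}
  x = 10: [0↦10, 1↦1, 2↦7, 3↦6, 4↦9, 5↦5, 6↦5, 7↦9, 8↦6, 9↦7, 10↦1]  zeros at y ∈ ∅
Collecting zeros: affine points = {(0, 7), (0, 10), (1, 3), (1, 9), (5, 4), (5, 10), (6, 3), (6, 6), (8, 4), (8, 6), (9, 7), (9, 9)}.
Total count |C(F_11)_aff| = 12.


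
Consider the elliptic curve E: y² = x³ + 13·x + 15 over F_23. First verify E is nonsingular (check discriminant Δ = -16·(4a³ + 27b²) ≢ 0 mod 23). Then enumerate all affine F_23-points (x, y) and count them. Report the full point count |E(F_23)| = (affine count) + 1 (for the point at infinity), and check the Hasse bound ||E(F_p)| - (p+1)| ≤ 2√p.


Affine points = {(1, 11), (1, 12), (2, 7), (2, 16), (3, 9), (3, 14), (4, 4), (4, 19), (7, 9), (7, 14), (10, 8), (10, 15), (12, 6), (12, 17), (13, 9), (13, 14), (16, 8), (16, 15), (18, 3), (18, 20), (20, 8), (20, 15), (21, 2), (21, 21), (22, 1), (22, 22)}; affine count = 26; |E(F_23)| = 27.

Discriminant check: Δ ∝ 4a³ + 27b² = 4·13³ + 27·15² = 4·2197 + 27·225 ≡ 5 (mod 23). Nonzero ⇒ E is nonsingular.
For each x ∈ F_23, compute rhs = x³ + 13·x + 15 mod 23, then count y ∈ F_23 with y² ≡ rhs.
  x = 0: rhs = 15, matching y values: none (0 points).
  x = 1: rhs = 6, matching y values: 11, 12 (2 points).
  x = 2: rhs = 3, matching y values: 7, 16 (2 points).
  x = 3: rhs = 12, matching y values: 9, 14 (2 points).
  x = 4: rhs = 16, matching y values: 4, 19 (2 points).
  x = 5: rhs = 21, matching y values: none (0 points).
  x = 6: rhs = 10, matching y values: none (0 points).
  x = 7: rhs = 12, matching y values: 9, 14 (2 points).
  x = 8: rhs = 10, matching y values: none (0 points).
  x = 9: rhs = 10, matching y values: none (0 points).
  x = 10: rhs = 18, matching y values: 8, 15 (2 points).
  x = 11: rhs = 17, matching y values: none (0 points).
  x = 12: rhs = 13, matching y values: 6, 17 (2 points).
  x = 13: rhs = 12, matching y values: 9, 14 (2 points).
  x = 14: rhs = 20, matching y values: none (0 points).
  x = 15: rhs = 20, matching y values: none (0 points).
  x = 16: rhs = 18, matching y values: 8, 15 (2 points).
  x = 17: rhs = 20, matching y values: none (0 points).
  x = 18: rhs = 9, matching y values: 3, 20 (2 points).
  x = 19: rhs = 14, matching y values: none (0 points).
  x = 20: rhs = 18, matching y values: 8, 15 (2 points).
  x = 21: rhs = 4, matching y values: 2, 21 (2 points).
  x = 22: rhs = 1, matching y values: 1, 22 (2 points).
Total affine count: 26.
Full point count |E(F_23)| = 26 + 1 = 27.
Hasse bound: |27 − (23+1)| = |3| = 3 ≤ 2√23 ≈ 9.5917 ✓.


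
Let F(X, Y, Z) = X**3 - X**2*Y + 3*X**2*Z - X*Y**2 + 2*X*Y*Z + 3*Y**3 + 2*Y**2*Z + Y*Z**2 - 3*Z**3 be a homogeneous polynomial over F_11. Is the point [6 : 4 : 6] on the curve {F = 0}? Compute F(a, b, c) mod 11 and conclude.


F(6,4,6) ≡ 0 (mod 11); P is on the curve.

Evaluate F(6, 4, 6) term-by-term (mod 11).
  X**3 ↦ 1·216·1·1 = 216
  -X**2*Y ↦ -1·36·4·1 = -144
  3*X**2*Z ↦ 3·36·1·6 = 648
  -X*Y**2 ↦ -1·6·16·1 = -96
  2*X*Y*Z ↦ 2·6·4·6 = 288
  3*Y**3 ↦ 3·1·64·1 = 192
  2*Y**2*Z ↦ 2·1·16·6 = 192
  Y*Z**2 ↦ 1·1·4·36 = 144
  -3*Z**3 ↦ -3·1·1·216 = -648
Sum: F(6, 4, 6) = (216) + (-144) + (648) + (-96) + (288) + (192) + (192) + (144) + (-648) = 792.
Reducing mod 11: 792 ≡ 0 (mod 11).
Since F(a, b, c) ≡ 0 (mod 11), P lies on the curve.


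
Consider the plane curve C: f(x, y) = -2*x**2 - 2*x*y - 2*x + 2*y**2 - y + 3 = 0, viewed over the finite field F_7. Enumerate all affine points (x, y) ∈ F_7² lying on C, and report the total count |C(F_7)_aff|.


Affine F_7-points: {(3, 0)}; count = 1.

For each of the 49 pairs (x, y) ∈ F_7², evaluate f(x, y) mod 7. Record the zeros.
  x = 0: [0↦3, 1↦4, 2↦2, 3↦4, 4↦3, 5↦6, 6↦6]  zeros at y ∈ ∅
  x = 1: [0↦6, 1↦5, 2↦1, 3↦1, 4↦5, 5↦6, 6↦4]  zeros at y ∈ ∅
  x = 2: [0↦5, 1↦2, 2↦3, 3↦1, 4↦3, 5↦2, 6↦5]  zeros at y ∈ ∅
  x = 3: [0↦0, 1↦2, 2↦1, 3↦4, 4↦4, 5↦1, 6↦2]  zeros at y ∈ {0}
  x = 4: [0↦5, 1↦5, 2↦2, 3↦3, 4↦1, 5↦3, 6↦2]  zeros at y ∈ ∅
  x = 5: [0↦6, 1↦4, 2↦6, 3↦5, 4↦1, 5↦1, 6↦5]  zeros at y ∈ ∅
  x = 6: [0↦3, 1↦6, 2↦6, 3↦3, 4↦4, 5↦2, 6↦4]  zeros at y ∈ ∅
Collecting zeros: affine points = {(3, 0)}.
Total count |C(F_7)_aff| = 1.


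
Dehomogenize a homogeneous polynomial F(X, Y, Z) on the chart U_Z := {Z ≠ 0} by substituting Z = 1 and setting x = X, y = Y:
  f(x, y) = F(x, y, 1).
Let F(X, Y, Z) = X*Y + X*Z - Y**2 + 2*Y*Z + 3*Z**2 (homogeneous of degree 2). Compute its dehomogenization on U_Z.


f(x, y) = x*y + x - y**2 + 2*y + 3

On U_Z we set Z = 1. Each monomial c·X^i·Y^j·Z^k in F becomes c·x^i·y^j·1^k = c·x^i·y^j.
Substituting Z = 1: F(X, Y, 1) = x*y + x - y**2 + 2*y + 3.
Note: deg(f) ≤ deg(F) = 2; strict inequality happens when F is divisible by Z (lost terms).


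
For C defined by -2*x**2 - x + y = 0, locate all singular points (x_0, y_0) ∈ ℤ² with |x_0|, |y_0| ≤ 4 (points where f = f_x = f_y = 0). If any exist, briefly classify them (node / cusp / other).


No singular points in the scanned grid; C is smooth there.

Compute partial derivatives:
  f_x = -4*x - 1.
  f_y = 1.
f_y = 1 is a nonzero constant, so f_y never vanishes: no point (x, y) can satisfy f = f_x = f_y = 0. In particular no (x, y) ∈ {−4, ..., 4}² is singular; the curve is smooth.


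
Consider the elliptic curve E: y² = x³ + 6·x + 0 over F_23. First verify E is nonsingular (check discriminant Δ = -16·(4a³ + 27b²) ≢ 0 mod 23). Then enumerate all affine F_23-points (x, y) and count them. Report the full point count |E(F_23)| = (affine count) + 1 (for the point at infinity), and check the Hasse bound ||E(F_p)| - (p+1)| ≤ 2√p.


Affine points = {(0, 0), (8, 10), (8, 13), (9, 1), (9, 22), (10, 5), (10, 18), (12, 11), (12, 12), (16, 11), (16, 12), (17, 1), (17, 22), (18, 11), (18, 12), (19, 2), (19, 21), (20, 1), (20, 22), (21, 7), (21, 16), (22, 4), (22, 19)}; affine count = 23; |E(F_23)| = 24.

Discriminant check: Δ ∝ 4a³ + 27b² = 4·6³ + 27·0² = 4·216 + 27·0 ≡ 13 (mod 23). Nonzero ⇒ E is nonsingular.
For each x ∈ F_23, compute rhs = x³ + 6·x + 0 mod 23, then count y ∈ F_23 with y² ≡ rhs.
  x = 0: rhs = 0, matching y values: 0 (1 points).
  x = 1: rhs = 7, matching y values: none (0 points).
  x = 2: rhs = 20, matching y values: none (0 points).
  x = 3: rhs = 22, matching y values: none (0 points).
  x = 4: rhs = 19, matching y values: none (0 points).
  x = 5: rhs = 17, matching y values: none (0 points).
  x = 6: rhs = 22, matching y values: none (0 points).
  x = 7: rhs = 17, matching y values: none (0 points).
  x = 8: rhs = 8, matching y values: 10, 13 (2 points).
  x = 9: rhs = 1, matching y values: 1, 22 (2 points).
  x = 10: rhs = 2, matching y values: 5, 18 (2 points).
  x = 11: rhs = 17, matching y values: none (0 points).
  x = 12: rhs = 6, matching y values: 11, 12 (2 points).
  x = 13: rhs = 21, matching y values: none (0 points).
  x = 14: rhs = 22, matching y values: none (0 points).
  x = 15: rhs = 15, matching y values: none (0 points).
  x = 16: rhs = 6, matching y values: 11, 12 (2 points).
  x = 17: rhs = 1, matching y values: 1, 22 (2 points).
  x = 18: rhs = 6, matching y values: 11, 12 (2 points).
  x = 19: rhs = 4, matching y values: 2, 21 (2 points).
  x = 20: rhs = 1, matching y values: 1, 22 (2 points).
  x = 21: rhs = 3, matching y values: 7, 16 (2 points).
  x = 22: rhs = 16, matching y values: 4, 19 (2 points).
Total affine count: 23.
Full point count |E(F_23)| = 23 + 1 = 24.
Hasse bound: |24 − (23+1)| = |0| = 0 ≤ 2√23 ≈ 9.5917 ✓.


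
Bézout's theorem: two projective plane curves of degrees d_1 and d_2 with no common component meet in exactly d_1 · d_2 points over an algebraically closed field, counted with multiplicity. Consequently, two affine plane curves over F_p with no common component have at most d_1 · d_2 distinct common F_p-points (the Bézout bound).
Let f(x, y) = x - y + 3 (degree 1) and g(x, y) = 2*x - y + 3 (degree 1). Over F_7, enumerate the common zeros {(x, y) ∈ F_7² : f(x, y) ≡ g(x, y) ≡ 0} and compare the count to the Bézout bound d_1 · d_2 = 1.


Common zeros: {(0, 3)}; count = 1; Bézout bound = 1.

deg(f) = 1, deg(g) = 1, so Bézout bound = 1.
Scan x ∈ F_7. For each x, list the y ∈ F_7 with f(x, y) ≡ 0 and those with g(x, y) ≡ 0 (mod 7); the common zeros in that column are the intersection.
  x = 0: f ≡ 0 at y ∈ {3}; g ≡ 0 at y ∈ {3}; common: {3}.
  x = 1: f ≡ 0 at y ∈ {4}; g ≡ 0 at y ∈ {5}; common: ∅.
  x = 2: f ≡ 0 at y ∈ {5}; g ≡ 0 at y ∈ {0}; common: ∅.
  x = 3: f ≡ 0 at y ∈ {6}; g ≡ 0 at y ∈ {2}; common: ∅.
  x = 4: f ≡ 0 at y ∈ {0}; g ≡ 0 at y ∈ {4}; common: ∅.
  x = 5: f ≡ 0 at y ∈ {1}; g ≡ 0 at y ∈ {6}; common: ∅.
  x = 6: f ≡ 0 at y ∈ {2}; g ≡ 0 at y ∈ {1}; common: ∅.
Collecting: common zeros = {(0, 3)}, so the count is 1.
Comparison with the Bézout bound: 1 ≤ 1 = deg(f)·deg(g), as expected for curves with no common component (the bound is attained).


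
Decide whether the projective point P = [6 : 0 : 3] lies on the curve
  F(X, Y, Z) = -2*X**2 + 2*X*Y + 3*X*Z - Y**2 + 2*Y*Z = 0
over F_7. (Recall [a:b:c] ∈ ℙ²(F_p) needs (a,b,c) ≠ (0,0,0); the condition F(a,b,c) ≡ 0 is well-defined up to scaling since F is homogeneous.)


F(6,0,3) ≡ 3 (mod 7); P is NOT on the curve.

Evaluate F(6, 0, 3) term-by-term (mod 7).
  -2*X**2 ↦ -2·36·1·1 = -72
  2*X*Y ↦ 2·6·0·1 = 0
  3*X*Z ↦ 3·6·1·3 = 54
  -Y**2 ↦ -1·1·0·1 = 0
  2*Y*Z ↦ 2·1·0·3 = 0
Sum: F(6, 0, 3) = (-72) + (0) + (54) + (0) + (0) = -18.
Reducing mod 7: -18 ≡ 3 (mod 7).
Since F(a, b, c) ≡ 3 ≠ 0 (mod 7), P does NOT lie on the curve.


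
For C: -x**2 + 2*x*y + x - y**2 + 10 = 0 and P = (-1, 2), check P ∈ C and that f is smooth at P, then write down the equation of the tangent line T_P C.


Tangent line at P: 7*x - 6*y + 19 = 0.

Step 1: f(-1, 2) = 0, so P lies on C.
Step 2: partial derivatives
  f_x(x, y) = -2*x + 2*y + 1, f_y(x, y) = 2*x - 2*y.
  f_x(P) = 7, f_y(P) = -6 (gradient nonzero, so P is smooth).
Step 3: tangent line at P: 7·(x − -1) + -6·(y − 2) = 0.
Expanding: 7*x - 6*y + 19 = 0.


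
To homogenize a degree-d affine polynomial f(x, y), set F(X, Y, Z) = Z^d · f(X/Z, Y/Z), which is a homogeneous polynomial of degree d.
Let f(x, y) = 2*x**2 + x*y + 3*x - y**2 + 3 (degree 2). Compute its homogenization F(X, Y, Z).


F(X, Y, Z) = 2*X**2 + X*Y + 3*X*Z - Y**2 + 3*Z**2

deg(f) = 2.
Substitute x = X/Z, y = Y/Z into f, then multiply by Z^2.
  monomial 2·x^2·y^0 ↦ 2·X^2·Y^0·Z^0.
  monomial 1·x^1·y^1 ↦ 1·X^1·Y^1·Z^0.
  monomial 3·x^1·y^0 ↦ 3·X^1·Y^0·Z^1.
  monomial -1·x^0·y^2 ↦ -1·X^0·Y^2·Z^0.
  monomial 3·x^0·y^0 ↦ 3·X^0·Y^0·Z^2.
Collecting: F(X, Y, Z) = 2*X**2 + X*Y + 3*X*Z - Y**2 + 3*Z**2.


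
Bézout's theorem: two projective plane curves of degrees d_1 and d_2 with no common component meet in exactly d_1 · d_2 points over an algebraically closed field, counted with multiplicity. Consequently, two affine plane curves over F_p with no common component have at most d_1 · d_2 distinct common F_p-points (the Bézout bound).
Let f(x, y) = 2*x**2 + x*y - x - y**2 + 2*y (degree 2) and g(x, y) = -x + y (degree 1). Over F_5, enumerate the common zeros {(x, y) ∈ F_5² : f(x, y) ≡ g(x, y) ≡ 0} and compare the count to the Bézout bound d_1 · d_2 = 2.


Common zeros: {(0, 0), (2, 2)}; count = 2; Bézout bound = 2.

deg(f) = 2, deg(g) = 1, so Bézout bound = 2.
Scan x ∈ F_5. For each x, list the y ∈ F_5 with f(x, y) ≡ 0 and those with g(x, y) ≡ 0 (mod 5); the common zeros in that column are the intersection.
  x = 0: f ≡ 0 at y ∈ {0, 2}; g ≡ 0 at y ∈ {0}; common: {0}.
  x = 1: f ≡ 0 at y ∈ ∅; g ≡ 0 at y ∈ {1}; common: ∅.
  x = 2: f ≡ 0 at y ∈ {2}; g ≡ 0 at y ∈ {2}; common: {2}.
  x = 3: f ≡ 0 at y ∈ {0}; g ≡ 0 at y ∈ {3}; common: ∅.
  x = 4: f ≡ 0 at y ∈ ∅; g ≡ 0 at y ∈ {4}; common: ∅.
Collecting: common zeros = {(0, 0), (2, 2)}, so the count is 2.
Comparison with the Bézout bound: 2 ≤ 2 = deg(f)·deg(g), as expected for curves with no common component (the bound is attained).


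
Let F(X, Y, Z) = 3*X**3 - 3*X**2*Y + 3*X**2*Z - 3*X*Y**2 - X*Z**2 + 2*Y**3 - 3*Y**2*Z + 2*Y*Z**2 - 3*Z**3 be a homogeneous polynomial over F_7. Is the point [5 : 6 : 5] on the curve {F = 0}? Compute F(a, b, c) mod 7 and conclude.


F(5,6,5) ≡ 5 (mod 7); P is NOT on the curve.

Evaluate F(5, 6, 5) term-by-term (mod 7).
  3*X**3 ↦ 3·125·1·1 = 375
  -3*X**2*Y ↦ -3·25·6·1 = -450
  3*X**2*Z ↦ 3·25·1·5 = 375
  -3*X*Y**2 ↦ -3·5·36·1 = -540
  -X*Z**2 ↦ -1·5·1·25 = -125
  2*Y**3 ↦ 2·1·216·1 = 432
  -3*Y**2*Z ↦ -3·1·36·5 = -540
  2*Y*Z**2 ↦ 2·1·6·25 = 300
  -3*Z**3 ↦ -3·1·1·125 = -375
Sum: F(5, 6, 5) = (375) + (-450) + (375) + (-540) + (-125) + (432) + (-540) + (300) + (-375) = -548.
Reducing mod 7: -548 ≡ 5 (mod 7).
Since F(a, b, c) ≡ 5 ≠ 0 (mod 7), P does NOT lie on the curve.


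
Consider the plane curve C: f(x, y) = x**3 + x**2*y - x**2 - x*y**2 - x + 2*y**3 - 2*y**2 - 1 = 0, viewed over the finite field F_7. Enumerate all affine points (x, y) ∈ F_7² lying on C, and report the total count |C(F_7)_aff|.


Affine F_7-points: {(0, 2), (0, 3), (1, 3), (3, 0), (3, 2), (3, 4), (4, 3), (5, 4), (5, 5), (6, 1)}; count = 10.

For each of the 49 pairs (x, y) ∈ F_7², evaluate f(x, y) mod 7. Record the zeros.
  x = 0: [0↦6, 1↦6, 2↦0, 3↦0, 4↦4, 5↦3, 6↦2]  zeros at y ∈ {2, 3}
  x = 1: [0↦5, 1↦5, 2↦4, 3↦0, 4↦5, 5↦3, 6↦6]  zeros at y ∈ {3}
  x = 2: [0↦1, 1↦3, 2↦2, 3↦3, 4↦4, 5↦3, 6↦5]  zeros at y ∈ ∅
  x = 3: [0↦0, 1↦6, 2↦0, 3↦1, 4↦0, 5↦2, 6↦5]  zeros at y ∈ {0, 2, 4}
  x = 4: [0↦1, 1↦6, 2↦4, 3↦0, 4↦6, 5↦6, 6↦5]  zeros at y ∈ {3}
  x = 5: [0↦3, 1↦2, 2↦6, 3↦6, 4↦0, 5↦0, 6↦4]  zeros at y ∈ {4, 5}
  x = 6: [0↦5, 1↦0, 2↦5, 3↦4, 4↦2, 5↦4, 6↦1]  zeros at y ∈ {1}
Collecting zeros: affine points = {(0, 2), (0, 3), (1, 3), (3, 0), (3, 2), (3, 4), (4, 3), (5, 4), (5, 5), (6, 1)}.
Total count |C(F_7)_aff| = 10.


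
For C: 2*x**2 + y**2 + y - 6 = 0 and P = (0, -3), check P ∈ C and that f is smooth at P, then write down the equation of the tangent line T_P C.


Tangent line at P: -5*y - 15 = 0.

Step 1: f(0, -3) = 0, so P lies on C.
Step 2: partial derivatives
  f_x(x, y) = 4*x, f_y(x, y) = 2*y + 1.
  f_x(P) = 0, f_y(P) = -5 (gradient nonzero, so P is smooth).
Step 3: tangent line at P: 0·(x − 0) + -5·(y − -3) = 0.
Expanding: -5*y - 15 = 0.


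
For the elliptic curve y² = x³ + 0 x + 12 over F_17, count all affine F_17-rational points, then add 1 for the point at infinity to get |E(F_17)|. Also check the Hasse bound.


Affine points = {(1, 8), (1, 9), (4, 5), (4, 12), (5, 1), (5, 16), (7, 7), (7, 10), (10, 3), (10, 14), (11, 0), (13, 4), (13, 13), (14, 6), (14, 11), (15, 2), (15, 15)}; affine count = 17; |E(F_17)| = 18.

Discriminant check: Δ ∝ 4a³ + 27b² = 4·0³ + 27·12² = 4·0 + 27·144 ≡ 12 (mod 17). Nonzero ⇒ E is nonsingular.
For each x ∈ F_17, compute rhs = x³ + 0·x + 12 mod 17, then count y ∈ F_17 with y² ≡ rhs.
  x = 0: rhs = 12, matching y values: none (0 points).
  x = 1: rhs = 13, matching y values: 8, 9 (2 points).
  x = 2: rhs = 3, matching y values: none (0 points).
  x = 3: rhs = 5, matching y values: none (0 points).
  x = 4: rhs = 8, matching y values: 5, 12 (2 points).
  x = 5: rhs = 1, matching y values: 1, 16 (2 points).
  x = 6: rhs = 7, matching y values: none (0 points).
  x = 7: rhs = 15, matching y values: 7, 10 (2 points).
  x = 8: rhs = 14, matching y values: none (0 points).
  x = 9: rhs = 10, matching y values: none (0 points).
  x = 10: rhs = 9, matching y values: 3, 14 (2 points).
  x = 11: rhs = 0, matching y values: 0 (1 points).
  x = 12: rhs = 6, matching y values: none (0 points).
  x = 13: rhs = 16, matching y values: 4, 13 (2 points).
  x = 14: rhs = 2, matching y values: 6, 11 (2 points).
  x = 15: rhs = 4, matching y values: 2, 15 (2 points).
  x = 16: rhs = 11, matching y values: none (0 points).
Total affine count: 17.
Full point count |E(F_17)| = 17 + 1 = 18.
Hasse bound: |18 − (17+1)| = |0| = 0 ≤ 2√17 ≈ 8.2462 ✓.


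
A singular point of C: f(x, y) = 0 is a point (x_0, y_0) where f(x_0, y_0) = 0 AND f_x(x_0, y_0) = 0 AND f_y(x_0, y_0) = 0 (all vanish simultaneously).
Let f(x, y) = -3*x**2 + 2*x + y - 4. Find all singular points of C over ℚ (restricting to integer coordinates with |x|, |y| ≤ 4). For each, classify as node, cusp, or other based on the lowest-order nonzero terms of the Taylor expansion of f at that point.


No singular points in the scanned grid; C is smooth there.

Compute partial derivatives:
  f_x = 2 - 6*x.
  f_y = 1.
f_y = 1 is a nonzero constant, so f_y never vanishes: no point (x, y) can satisfy f = f_x = f_y = 0. In particular no (x, y) ∈ {−4, ..., 4}² is singular; the curve is smooth.


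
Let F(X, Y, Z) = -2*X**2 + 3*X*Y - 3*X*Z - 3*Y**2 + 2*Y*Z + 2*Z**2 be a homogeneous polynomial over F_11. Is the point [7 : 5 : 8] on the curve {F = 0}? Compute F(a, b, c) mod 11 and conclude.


F(7,5,8) ≡ 5 (mod 11); P is NOT on the curve.

Evaluate F(7, 5, 8) term-by-term (mod 11).
  -2*X**2 ↦ -2·49·1·1 = -98
  3*X*Y ↦ 3·7·5·1 = 105
  -3*X*Z ↦ -3·7·1·8 = -168
  -3*Y**2 ↦ -3·1·25·1 = -75
  2*Y*Z ↦ 2·1·5·8 = 80
  2*Z**2 ↦ 2·1·1·64 = 128
Sum: F(7, 5, 8) = (-98) + (105) + (-168) + (-75) + (80) + (128) = -28.
Reducing mod 11: -28 ≡ 5 (mod 11).
Since F(a, b, c) ≡ 5 ≠ 0 (mod 11), P does NOT lie on the curve.


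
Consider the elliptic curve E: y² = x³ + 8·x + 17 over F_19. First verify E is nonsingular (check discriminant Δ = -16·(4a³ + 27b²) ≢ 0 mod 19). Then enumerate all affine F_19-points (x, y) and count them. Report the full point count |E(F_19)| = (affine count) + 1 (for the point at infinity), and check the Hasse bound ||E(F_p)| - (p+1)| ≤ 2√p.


Affine points = {(0, 6), (0, 13), (1, 8), (1, 11), (3, 7), (3, 12), (5, 7), (5, 12), (7, 6), (7, 13), (8, 2), (8, 17), (9, 1), (9, 18), (11, 7), (11, 12), (12, 6), (12, 13), (13, 0), (14, 2), (14, 17), (15, 4), (15, 15), (16, 2), (16, 17)}; affine count = 25; |E(F_19)| = 26.

Discriminant check: Δ ∝ 4a³ + 27b² = 4·8³ + 27·17² = 4·512 + 27·289 ≡ 9 (mod 19). Nonzero ⇒ E is nonsingular.
For each x ∈ F_19, compute rhs = x³ + 8·x + 17 mod 19, then count y ∈ F_19 with y² ≡ rhs.
  x = 0: rhs = 17, matching y values: 6, 13 (2 points).
  x = 1: rhs = 7, matching y values: 8, 11 (2 points).
  x = 2: rhs = 3, matching y values: none (0 points).
  x = 3: rhs = 11, matching y values: 7, 12 (2 points).
  x = 4: rhs = 18, matching y values: none (0 points).
  x = 5: rhs = 11, matching y values: 7, 12 (2 points).
  x = 6: rhs = 15, matching y values: none (0 points).
  x = 7: rhs = 17, matching y values: 6, 13 (2 points).
  x = 8: rhs = 4, matching y values: 2, 17 (2 points).
  x = 9: rhs = 1, matching y values: 1, 18 (2 points).
  x = 10: rhs = 14, matching y values: none (0 points).
  x = 11: rhs = 11, matching y values: 7, 12 (2 points).
  x = 12: rhs = 17, matching y values: 6, 13 (2 points).
  x = 13: rhs = 0, matching y values: 0 (1 points).
  x = 14: rhs = 4, matching y values: 2, 17 (2 points).
  x = 15: rhs = 16, matching y values: 4, 15 (2 points).
  x = 16: rhs = 4, matching y values: 2, 17 (2 points).
  x = 17: rhs = 12, matching y values: none (0 points).
  x = 18: rhs = 8, matching y values: none (0 points).
Total affine count: 25.
Full point count |E(F_19)| = 25 + 1 = 26.
Hasse bound: |26 − (19+1)| = |6| = 6 ≤ 2√19 ≈ 8.7178 ✓.


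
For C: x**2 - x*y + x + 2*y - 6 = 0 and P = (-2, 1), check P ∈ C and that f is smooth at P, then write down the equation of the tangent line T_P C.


Tangent line at P: -4*x + 4*y - 12 = 0.

Step 1: f(-2, 1) = 0, so P lies on C.
Step 2: partial derivatives
  f_x(x, y) = 2*x - y + 1, f_y(x, y) = 2 - x.
  f_x(P) = -4, f_y(P) = 4 (gradient nonzero, so P is smooth).
Step 3: tangent line at P: -4·(x − -2) + 4·(y − 1) = 0.
Expanding: -4*x + 4*y - 12 = 0.


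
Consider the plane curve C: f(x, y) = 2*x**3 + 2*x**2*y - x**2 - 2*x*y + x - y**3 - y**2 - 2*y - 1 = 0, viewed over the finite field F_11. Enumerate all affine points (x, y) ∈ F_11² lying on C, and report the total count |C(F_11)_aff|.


Affine F_11-points: {(0, 7), (2, 10), (3, 1), (3, 2), (3, 7), (6, 3), (7, 4), (7, 7), (7, 10), (8, 6), (9, 10), (10, 4)}; count = 12.

For each of the 121 pairs (x, y) ∈ F_11², evaluate f(x, y) mod 11. Record the zeros.
  x = 0: [0↦10, 1↦6, 2↦5, 3↦1, 4↦10, 5↦4, 6↦10, 7↦0, 8↦1, 9↦7, 10↦1]  zeros at y ∈ {7}
  x = 1: [0↦1, 1↦8, 2↦7, 3↦3, 4↦1, 5↦6, 6↦1, 7↦2, 8↦3, 9↦9, 10↦3]  zeros at y ∈ ∅
  x = 2: [0↦2, 1↦2, 2↦5, 3↦5, 4↦7, 5↦5, 6↦4, 7↦9, 8↦3, 9↦2, 10↦0]  zeros at y ∈ {10}
  x = 3: [0↦3, 1↦0, 2↦0, 3↦8, 4↦7, 5↦2, 6↦9, 7↦0, 8↦2, 9↦9, 10↦4]  zeros at y ∈ {1, 2, 7}
  x = 4: [0↦5, 1↦3, 2↦4, 3↦2, 4↦2, 5↦9, 6↦6, 7↦9, 8↦1, 9↦9, 10↦5]  zeros at y ∈ ∅
  x = 5: [0↦9, 1↦1, 2↦7, 3↦10, 4↦4, 5↦5, 6↦7, 7↦4, 8↦1, 9↦3, 10↦4]  zeros at y ∈ ∅
  x = 6: [0↦5, 1↦6, 2↦10, 3↦0, 4↦3, 5↦2, 6↦2, 7↦8, 8↦3, 9↦3, 10↦2]  zeros at y ∈ {3}
  x = 7: [0↦5, 1↦8, 2↦3, 3↦6, 4↦0, 5↦1, 6↦3, 7↦0, 8↦8, 9↦10, 10↦0]  zeros at y ∈ {4, 7, 10}
  x = 8: [0↦10, 1↦8, 2↦9, 3↦7, 4↦7, 5↦3, 6↦0, 7↦3, 8↦6, 9↦3, 10↦10]  zeros at y ∈ {6}
  x = 9: [0↦10, 1↦7, 2↦7, 3↦4, 4↦3, 5↦9, 6↦5, 7↦7, 8↦9, 9↦5, 10↦0]  zeros at y ∈ {10}
  x = 10: [0↦6, 1↦6, 2↦9, 3↦9, 4↦0, 5↦9, 6↦8, 7↦2, 8↦7, 9↦6, 10↦4]  zeros at y ∈ {4}
Collecting zeros: affine points = {(0, 7), (2, 10), (3, 1), (3, 2), (3, 7), (6, 3), (7, 4), (7, 7), (7, 10), (8, 6), (9, 10), (10, 4)}.
Total count |C(F_11)_aff| = 12.


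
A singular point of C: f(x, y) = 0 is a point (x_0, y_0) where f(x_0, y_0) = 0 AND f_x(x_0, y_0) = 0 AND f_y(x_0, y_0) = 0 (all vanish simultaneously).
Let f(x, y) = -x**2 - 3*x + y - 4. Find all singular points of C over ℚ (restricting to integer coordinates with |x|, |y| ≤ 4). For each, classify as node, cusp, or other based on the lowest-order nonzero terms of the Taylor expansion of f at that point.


No singular points in the scanned grid; C is smooth there.

Compute partial derivatives:
  f_x = -2*x - 3.
  f_y = 1.
f_y = 1 is a nonzero constant, so f_y never vanishes: no point (x, y) can satisfy f = f_x = f_y = 0. In particular no (x, y) ∈ {−4, ..., 4}² is singular; the curve is smooth.


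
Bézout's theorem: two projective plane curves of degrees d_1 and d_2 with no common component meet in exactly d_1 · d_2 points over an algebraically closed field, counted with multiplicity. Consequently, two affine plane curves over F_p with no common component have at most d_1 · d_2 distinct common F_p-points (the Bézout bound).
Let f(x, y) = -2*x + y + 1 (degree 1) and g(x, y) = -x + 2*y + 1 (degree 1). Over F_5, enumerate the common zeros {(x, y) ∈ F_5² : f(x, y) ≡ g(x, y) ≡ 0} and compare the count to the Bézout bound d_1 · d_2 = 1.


Common zeros: {(2, 3)}; count = 1; Bézout bound = 1.

deg(f) = 1, deg(g) = 1, so Bézout bound = 1.
Scan x ∈ F_5. For each x, list the y ∈ F_5 with f(x, y) ≡ 0 and those with g(x, y) ≡ 0 (mod 5); the common zeros in that column are the intersection.
  x = 0: f ≡ 0 at y ∈ {4}; g ≡ 0 at y ∈ {2}; common: ∅.
  x = 1: f ≡ 0 at y ∈ {1}; g ≡ 0 at y ∈ {0}; common: ∅.
  x = 2: f ≡ 0 at y ∈ {3}; g ≡ 0 at y ∈ {3}; common: {3}.
  x = 3: f ≡ 0 at y ∈ {0}; g ≡ 0 at y ∈ {1}; common: ∅.
  x = 4: f ≡ 0 at y ∈ {2}; g ≡ 0 at y ∈ {4}; common: ∅.
Collecting: common zeros = {(2, 3)}, so the count is 1.
Comparison with the Bézout bound: 1 ≤ 1 = deg(f)·deg(g), as expected for curves with no common component (the bound is attained).


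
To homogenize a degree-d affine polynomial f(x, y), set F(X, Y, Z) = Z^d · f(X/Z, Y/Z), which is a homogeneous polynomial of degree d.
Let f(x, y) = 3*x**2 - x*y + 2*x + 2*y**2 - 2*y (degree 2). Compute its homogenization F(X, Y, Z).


F(X, Y, Z) = 3*X**2 - X*Y + 2*X*Z + 2*Y**2 - 2*Y*Z

deg(f) = 2.
Substitute x = X/Z, y = Y/Z into f, then multiply by Z^2.
  monomial 3·x^2·y^0 ↦ 3·X^2·Y^0·Z^0.
  monomial -1·x^1·y^1 ↦ -1·X^1·Y^1·Z^0.
  monomial 2·x^1·y^0 ↦ 2·X^1·Y^0·Z^1.
  monomial 2·x^0·y^2 ↦ 2·X^0·Y^2·Z^0.
  monomial -2·x^0·y^1 ↦ -2·X^0·Y^1·Z^1.
Collecting: F(X, Y, Z) = 3*X**2 - X*Y + 2*X*Z + 2*Y**2 - 2*Y*Z.


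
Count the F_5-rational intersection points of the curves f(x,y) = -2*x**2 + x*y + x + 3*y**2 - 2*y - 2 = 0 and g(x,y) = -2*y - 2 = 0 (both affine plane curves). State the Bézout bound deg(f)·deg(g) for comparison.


Common zeros: {(2, 4), (3, 4)}; count = 2; Bézout bound = 2.

deg(f) = 2, deg(g) = 1, so Bézout bound = 2.
Scan x ∈ F_5. For each x, list the y ∈ F_5 with f(x, y) ≡ 0 and those with g(x, y) ≡ 0 (mod 5); the common zeros in that column are the intersection.
  x = 0: f ≡ 0 at y ∈ ∅; g ≡ 0 at y ∈ {4}; common: ∅.
  x = 1: f ≡ 0 at y ∈ ∅; g ≡ 0 at y ∈ {4}; common: ∅.
  x = 2: f ≡ 0 at y ∈ {1, 4}; g ≡ 0 at y ∈ {4}; common: {4}.
  x = 3: f ≡ 0 at y ∈ {4}; g ≡ 0 at y ∈ {4}; common: {4}.
  x = 4: f ≡ 0 at y ∈ {0, 1}; g ≡ 0 at y ∈ {4}; common: ∅.
Collecting: common zeros = {(2, 4), (3, 4)}, so the count is 2.
Comparison with the Bézout bound: 2 ≤ 2 = deg(f)·deg(g), as expected for curves with no common component (the bound is attained).


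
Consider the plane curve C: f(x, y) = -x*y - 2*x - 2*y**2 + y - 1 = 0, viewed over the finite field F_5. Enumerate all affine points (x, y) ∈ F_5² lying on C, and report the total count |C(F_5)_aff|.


Affine F_5-points: {(1, 1), (1, 4), (2, 0), (2, 2)}; count = 4.

For each of the 25 pairs (x, y) ∈ F_5², evaluate f(x, y) mod 5. Record the zeros.
  x = 0: [0↦4, 1↦3, 2↦3, 3↦4, 4↦1]  zeros at y ∈ ∅
  x = 1: [0↦2, 1↦0, 2↦4, 3↦4, 4↦0]  zeros at y ∈ {1, 4}
  x = 2: [0↦0, 1↦2, 2↦0, 3↦4, 4↦4]  zeros at y ∈ {0, 2}
  x = 3: [0↦3, 1↦4, 2↦1, 3↦4, 4↦3]  zeros at y ∈ ∅
  x = 4: [0↦1, 1↦1, 2↦2, 3↦4, 4↦2]  zeros at y ∈ ∅
Collecting zeros: affine points = {(1, 1), (1, 4), (2, 0), (2, 2)}.
Total count |C(F_5)_aff| = 4.


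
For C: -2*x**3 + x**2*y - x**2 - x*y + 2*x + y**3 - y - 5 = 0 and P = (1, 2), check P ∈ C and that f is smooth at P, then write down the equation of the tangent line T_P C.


Tangent line at P: -4*x + 11*y - 18 = 0.

Step 1: f(1, 2) = 0, so P lies on C.
Step 2: partial derivatives
  f_x(x, y) = -6*x**2 + 2*x*y - 2*x - y + 2, f_y(x, y) = x**2 - x + 3*y**2 - 1.
  f_x(P) = -4, f_y(P) = 11 (gradient nonzero, so P is smooth).
Step 3: tangent line at P: -4·(x − 1) + 11·(y − 2) = 0.
Expanding: -4*x + 11*y - 18 = 0.


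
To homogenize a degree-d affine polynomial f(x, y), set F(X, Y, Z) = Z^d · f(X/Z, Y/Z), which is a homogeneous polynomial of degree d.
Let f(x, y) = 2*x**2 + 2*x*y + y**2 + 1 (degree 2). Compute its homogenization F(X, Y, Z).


F(X, Y, Z) = 2*X**2 + 2*X*Y + Y**2 + Z**2

deg(f) = 2.
Substitute x = X/Z, y = Y/Z into f, then multiply by Z^2.
  monomial 2·x^2·y^0 ↦ 2·X^2·Y^0·Z^0.
  monomial 2·x^1·y^1 ↦ 2·X^1·Y^1·Z^0.
  monomial 1·x^0·y^2 ↦ 1·X^0·Y^2·Z^0.
  monomial 1·x^0·y^0 ↦ 1·X^0·Y^0·Z^2.
Collecting: F(X, Y, Z) = 2*X**2 + 2*X*Y + Y**2 + Z**2.


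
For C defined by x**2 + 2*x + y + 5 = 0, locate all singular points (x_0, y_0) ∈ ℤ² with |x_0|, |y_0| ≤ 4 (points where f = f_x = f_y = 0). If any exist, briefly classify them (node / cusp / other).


No singular points in the scanned grid; C is smooth there.

Compute partial derivatives:
  f_x = 2*x + 2.
  f_y = 1.
f_y = 1 is a nonzero constant, so f_y never vanishes: no point (x, y) can satisfy f = f_x = f_y = 0. In particular no (x, y) ∈ {−4, ..., 4}² is singular; the curve is smooth.


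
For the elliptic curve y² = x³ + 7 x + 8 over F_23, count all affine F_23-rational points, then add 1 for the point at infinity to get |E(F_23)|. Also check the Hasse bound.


Affine points = {(0, 10), (0, 13), (1, 4), (1, 19), (4, 10), (4, 13), (6, 6), (6, 17), (7, 3), (7, 20), (8, 1), (8, 22), (9, 8), (9, 15), (11, 6), (11, 17), (12, 7), (12, 16), (17, 7), (17, 16), (18, 3), (18, 20), (19, 10), (19, 13), (20, 11), (20, 12), (21, 3), (21, 20), (22, 0)}; affine count = 29; |E(F_23)| = 30.

Discriminant check: Δ ∝ 4a³ + 27b² = 4·7³ + 27·8² = 4·343 + 27·64 ≡ 18 (mod 23). Nonzero ⇒ E is nonsingular.
For each x ∈ F_23, compute rhs = x³ + 7·x + 8 mod 23, then count y ∈ F_23 with y² ≡ rhs.
  x = 0: rhs = 8, matching y values: 10, 13 (2 points).
  x = 1: rhs = 16, matching y values: 4, 19 (2 points).
  x = 2: rhs = 7, matching y values: none (0 points).
  x = 3: rhs = 10, matching y values: none (0 points).
  x = 4: rhs = 8, matching y values: 10, 13 (2 points).
  x = 5: rhs = 7, matching y values: none (0 points).
  x = 6: rhs = 13, matching y values: 6, 17 (2 points).
  x = 7: rhs = 9, matching y values: 3, 20 (2 points).
  x = 8: rhs = 1, matching y values: 1, 22 (2 points).
  x = 9: rhs = 18, matching y values: 8, 15 (2 points).
  x = 10: rhs = 20, matching y values: none (0 points).
  x = 11: rhs = 13, matching y values: 6, 17 (2 points).
  x = 12: rhs = 3, matching y values: 7, 16 (2 points).
  x = 13: rhs = 19, matching y values: none (0 points).
  x = 14: rhs = 21, matching y values: none (0 points).
  x = 15: rhs = 15, matching y values: none (0 points).
  x = 16: rhs = 7, matching y values: none (0 points).
  x = 17: rhs = 3, matching y values: 7, 16 (2 points).
  x = 18: rhs = 9, matching y values: 3, 20 (2 points).
  x = 19: rhs = 8, matching y values: 10, 13 (2 points).
  x = 20: rhs = 6, matching y values: 11, 12 (2 points).
  x = 21: rhs = 9, matching y values: 3, 20 (2 points).
  x = 22: rhs = 0, matching y values: 0 (1 points).
Total affine count: 29.
Full point count |E(F_23)| = 29 + 1 = 30.
Hasse bound: |30 − (23+1)| = |6| = 6 ≤ 2√23 ≈ 9.5917 ✓.


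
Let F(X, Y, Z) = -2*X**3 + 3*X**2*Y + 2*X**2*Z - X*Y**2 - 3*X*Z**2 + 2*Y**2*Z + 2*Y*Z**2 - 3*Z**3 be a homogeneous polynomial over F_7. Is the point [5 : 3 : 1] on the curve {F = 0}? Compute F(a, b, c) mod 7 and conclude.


F(5,3,1) ≡ 0 (mod 7); P is on the curve.

Evaluate F(5, 3, 1) term-by-term (mod 7).
  -2*X**3 ↦ -2·125·1·1 = -250
  3*X**2*Y ↦ 3·25·3·1 = 225
  2*X**2*Z ↦ 2·25·1·1 = 50
  -X*Y**2 ↦ -1·5·9·1 = -45
  -3*X*Z**2 ↦ -3·5·1·1 = -15
  2*Y**2*Z ↦ 2·1·9·1 = 18
  2*Y*Z**2 ↦ 2·1·3·1 = 6
  -3*Z**3 ↦ -3·1·1·1 = -3
Sum: F(5, 3, 1) = (-250) + (225) + (50) + (-45) + (-15) + (18) + (6) + (-3) = -14.
Reducing mod 7: -14 ≡ 0 (mod 7).
Since F(a, b, c) ≡ 0 (mod 7), P lies on the curve.


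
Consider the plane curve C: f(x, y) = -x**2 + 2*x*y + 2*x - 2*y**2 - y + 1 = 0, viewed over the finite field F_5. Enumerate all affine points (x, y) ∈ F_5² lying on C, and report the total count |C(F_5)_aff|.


Affine F_5-points: {(0, 3), (0, 4), (3, 2), (3, 3)}; count = 4.

For each of the 25 pairs (x, y) ∈ F_5², evaluate f(x, y) mod 5. Record the zeros.
  x = 0: [0↦1, 1↦3, 2↦1, 3↦0, 4↦0]  zeros at y ∈ {3, 4}
  x = 1: [0↦2, 1↦1, 2↦1, 3↦2, 4↦4]  zeros at y ∈ ∅
  x = 2: [0↦1, 1↦2, 2↦4, 3↦2, 4↦1]  zeros at y ∈ ∅
  x = 3: [0↦3, 1↦1, 2↦0, 3↦0, 4↦1]  zeros at y ∈ {2, 3}
  x = 4: [0↦3, 1↦3, 2↦4, 3↦1, 4↦4]  zeros at y ∈ ∅
Collecting zeros: affine points = {(0, 3), (0, 4), (3, 2), (3, 3)}.
Total count |C(F_5)_aff| = 4.


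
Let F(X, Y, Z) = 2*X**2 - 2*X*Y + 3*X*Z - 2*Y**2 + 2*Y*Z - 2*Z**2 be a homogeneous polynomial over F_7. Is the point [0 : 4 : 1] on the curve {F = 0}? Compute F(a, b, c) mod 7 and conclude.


F(0,4,1) ≡ 2 (mod 7); P is NOT on the curve.

Evaluate F(0, 4, 1) term-by-term (mod 7).
  2*X**2 ↦ 2·0·1·1 = 0
  -2*X*Y ↦ -2·0·4·1 = 0
  3*X*Z ↦ 3·0·1·1 = 0
  -2*Y**2 ↦ -2·1·16·1 = -32
  2*Y*Z ↦ 2·1·4·1 = 8
  -2*Z**2 ↦ -2·1·1·1 = -2
Sum: F(0, 4, 1) = (0) + (0) + (0) + (-32) + (8) + (-2) = -26.
Reducing mod 7: -26 ≡ 2 (mod 7).
Since F(a, b, c) ≡ 2 ≠ 0 (mod 7), P does NOT lie on the curve.


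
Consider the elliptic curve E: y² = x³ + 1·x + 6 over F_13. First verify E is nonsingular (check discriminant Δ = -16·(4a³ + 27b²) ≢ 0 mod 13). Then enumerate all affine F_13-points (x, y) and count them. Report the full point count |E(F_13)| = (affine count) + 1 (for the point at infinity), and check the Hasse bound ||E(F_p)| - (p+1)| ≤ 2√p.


Affine points = {(2, 4), (2, 9), (3, 6), (3, 7), (4, 3), (4, 10), (9, 4), (9, 9), (11, 3), (11, 10), (12, 2), (12, 11)}; affine count = 12; |E(F_13)| = 13.

Discriminant check: Δ ∝ 4a³ + 27b² = 4·1³ + 27·6² = 4·1 + 27·36 ≡ 1 (mod 13). Nonzero ⇒ E is nonsingular.
For each x ∈ F_13, compute rhs = x³ + 1·x + 6 mod 13, then count y ∈ F_13 with y² ≡ rhs.
  x = 0: rhs = 6, matching y values: none (0 points).
  x = 1: rhs = 8, matching y values: none (0 points).
  x = 2: rhs = 3, matching y values: 4, 9 (2 points).
  x = 3: rhs = 10, matching y values: 6, 7 (2 points).
  x = 4: rhs = 9, matching y values: 3, 10 (2 points).
  x = 5: rhs = 6, matching y values: none (0 points).
  x = 6: rhs = 7, matching y values: none (0 points).
  x = 7: rhs = 5, matching y values: none (0 points).
  x = 8: rhs = 6, matching y values: none (0 points).
  x = 9: rhs = 3, matching y values: 4, 9 (2 points).
  x = 10: rhs = 2, matching y values: none (0 points).
  x = 11: rhs = 9, matching y values: 3, 10 (2 points).
  x = 12: rhs = 4, matching y values: 2, 11 (2 points).
Total affine count: 12.
Full point count |E(F_13)| = 12 + 1 = 13.
Hasse bound: |13 − (13+1)| = |-1| = 1 ≤ 2√13 ≈ 7.2111 ✓.


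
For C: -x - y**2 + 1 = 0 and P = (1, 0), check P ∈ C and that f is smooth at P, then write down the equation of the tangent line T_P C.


Tangent line at P: 1 - x = 0.

Step 1: f(1, 0) = 0, so P lies on C.
Step 2: partial derivatives
  f_x(x, y) = -1, f_y(x, y) = -2*y.
  f_x(P) = -1, f_y(P) = 0 (gradient nonzero, so P is smooth).
Step 3: tangent line at P: -1·(x − 1) + 0·(y − 0) = 0.
Expanding: 1 - x = 0.
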